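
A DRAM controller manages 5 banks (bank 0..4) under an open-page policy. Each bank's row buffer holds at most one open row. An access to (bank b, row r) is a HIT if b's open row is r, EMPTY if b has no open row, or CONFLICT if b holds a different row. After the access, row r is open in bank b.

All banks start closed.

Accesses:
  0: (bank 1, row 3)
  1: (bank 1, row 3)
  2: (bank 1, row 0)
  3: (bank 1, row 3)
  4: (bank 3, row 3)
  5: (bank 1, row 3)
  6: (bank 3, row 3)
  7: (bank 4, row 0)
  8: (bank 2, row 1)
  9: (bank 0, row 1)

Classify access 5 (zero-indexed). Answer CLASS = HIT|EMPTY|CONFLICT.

CLASS = HIT

0: bank 1 row 3 — prev None → EMPTY
1: bank 1 row 3 — prev 3 → HIT
2: bank 1 row 0 — prev 3 → CONFLICT
3: bank 1 row 3 — prev 0 → CONFLICT
4: bank 3 row 3 — prev None → EMPTY
5: bank 1 row 3 — prev 3 → HIT
6: bank 3 row 3 — prev 3 → HIT
7: bank 4 row 0 — prev None → EMPTY
8: bank 2 row 1 — prev None → EMPTY
9: bank 0 row 1 — prev None → EMPTY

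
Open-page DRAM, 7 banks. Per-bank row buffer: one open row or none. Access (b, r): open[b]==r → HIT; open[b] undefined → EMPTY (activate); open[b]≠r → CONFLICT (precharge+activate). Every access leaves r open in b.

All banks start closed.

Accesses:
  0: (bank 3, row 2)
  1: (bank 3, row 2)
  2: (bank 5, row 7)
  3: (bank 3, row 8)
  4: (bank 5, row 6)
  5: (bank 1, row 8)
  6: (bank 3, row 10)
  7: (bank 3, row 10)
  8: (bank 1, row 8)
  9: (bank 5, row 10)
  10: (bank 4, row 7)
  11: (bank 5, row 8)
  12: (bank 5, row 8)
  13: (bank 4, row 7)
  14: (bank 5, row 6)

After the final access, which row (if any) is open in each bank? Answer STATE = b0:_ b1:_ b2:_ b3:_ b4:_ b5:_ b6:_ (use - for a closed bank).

STATE = b0:- b1:8 b2:- b3:10 b4:7 b5:6 b6:-

#0 (3,2) E
#1 (3,2) H  (was 2)
#2 (5,7) E
#3 (3,8) C  (was 2)
#4 (5,6) C  (was 7)
#5 (1,8) E
#6 (3,10) C  (was 8)
#7 (3,10) H  (was 10)
#8 (1,8) H  (was 8)
#9 (5,10) C  (was 6)
#10 (4,7) E
#11 (5,8) C  (was 10)
#12 (5,8) H  (was 8)
#13 (4,7) H  (was 7)
#14 (5,6) C  (was 8)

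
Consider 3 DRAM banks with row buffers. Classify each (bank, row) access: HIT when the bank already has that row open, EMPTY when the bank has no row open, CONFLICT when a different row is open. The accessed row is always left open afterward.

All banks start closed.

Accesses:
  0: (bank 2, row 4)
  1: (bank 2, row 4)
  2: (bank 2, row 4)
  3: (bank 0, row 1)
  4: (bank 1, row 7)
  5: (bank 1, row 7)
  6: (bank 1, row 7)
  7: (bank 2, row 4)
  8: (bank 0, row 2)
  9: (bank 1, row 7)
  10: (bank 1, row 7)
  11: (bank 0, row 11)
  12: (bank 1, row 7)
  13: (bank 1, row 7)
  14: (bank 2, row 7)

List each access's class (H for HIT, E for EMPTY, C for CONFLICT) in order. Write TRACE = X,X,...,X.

  [0] b2 r4: no row ⇒ E
  [1] b2 r4: had r4 ⇒ H
  [2] b2 r4: had r4 ⇒ H
  [3] b0 r1: no row ⇒ E
  [4] b1 r7: no row ⇒ E
  [5] b1 r7: had r7 ⇒ H
  [6] b1 r7: had r7 ⇒ H
  [7] b2 r4: had r4 ⇒ H
  [8] b0 r2: had r1 ⇒ C
  [9] b1 r7: had r7 ⇒ H
  [10] b1 r7: had r7 ⇒ H
  [11] b0 r11: had r2 ⇒ C
  [12] b1 r7: had r7 ⇒ H
  [13] b1 r7: had r7 ⇒ H
  [14] b2 r7: had r4 ⇒ C

TRACE = E,H,H,E,E,H,H,H,C,H,H,C,H,H,C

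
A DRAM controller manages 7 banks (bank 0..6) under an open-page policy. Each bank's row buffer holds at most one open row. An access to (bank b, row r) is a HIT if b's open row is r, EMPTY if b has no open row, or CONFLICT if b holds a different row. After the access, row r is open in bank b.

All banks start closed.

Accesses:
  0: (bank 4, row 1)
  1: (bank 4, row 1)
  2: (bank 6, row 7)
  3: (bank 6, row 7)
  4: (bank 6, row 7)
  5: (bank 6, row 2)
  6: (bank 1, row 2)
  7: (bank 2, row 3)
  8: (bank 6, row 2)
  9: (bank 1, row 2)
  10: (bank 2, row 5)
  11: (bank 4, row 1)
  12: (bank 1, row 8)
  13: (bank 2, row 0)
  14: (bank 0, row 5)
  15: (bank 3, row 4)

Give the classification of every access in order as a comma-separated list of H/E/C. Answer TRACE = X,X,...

step 0: bank4 None->1 [EMPTY]
step 1: bank4 1->1 [HIT]
step 2: bank6 None->7 [EMPTY]
step 3: bank6 7->7 [HIT]
step 4: bank6 7->7 [HIT]
step 5: bank6 7->2 [CONFLICT]
step 6: bank1 None->2 [EMPTY]
step 7: bank2 None->3 [EMPTY]
step 8: bank6 2->2 [HIT]
step 9: bank1 2->2 [HIT]
step 10: bank2 3->5 [CONFLICT]
step 11: bank4 1->1 [HIT]
step 12: bank1 2->8 [CONFLICT]
step 13: bank2 5->0 [CONFLICT]
step 14: bank0 None->5 [EMPTY]
step 15: bank3 None->4 [EMPTY]

TRACE = E,H,E,H,H,C,E,E,H,H,C,H,C,C,E,E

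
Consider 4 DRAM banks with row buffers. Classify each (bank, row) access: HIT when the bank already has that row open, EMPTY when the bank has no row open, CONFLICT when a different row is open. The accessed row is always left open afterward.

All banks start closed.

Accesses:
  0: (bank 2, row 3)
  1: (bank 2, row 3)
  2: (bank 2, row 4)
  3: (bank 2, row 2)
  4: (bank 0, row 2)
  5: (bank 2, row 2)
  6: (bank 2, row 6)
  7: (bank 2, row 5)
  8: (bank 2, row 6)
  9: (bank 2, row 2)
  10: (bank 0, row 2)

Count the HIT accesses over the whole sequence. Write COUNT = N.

step 0: bank2 None->3 [EMPTY]
step 1: bank2 3->3 [HIT]
step 2: bank2 3->4 [CONFLICT]
step 3: bank2 4->2 [CONFLICT]
step 4: bank0 None->2 [EMPTY]
step 5: bank2 2->2 [HIT]
step 6: bank2 2->6 [CONFLICT]
step 7: bank2 6->5 [CONFLICT]
step 8: bank2 5->6 [CONFLICT]
step 9: bank2 6->2 [CONFLICT]
step 10: bank0 2->2 [HIT]

COUNT = 3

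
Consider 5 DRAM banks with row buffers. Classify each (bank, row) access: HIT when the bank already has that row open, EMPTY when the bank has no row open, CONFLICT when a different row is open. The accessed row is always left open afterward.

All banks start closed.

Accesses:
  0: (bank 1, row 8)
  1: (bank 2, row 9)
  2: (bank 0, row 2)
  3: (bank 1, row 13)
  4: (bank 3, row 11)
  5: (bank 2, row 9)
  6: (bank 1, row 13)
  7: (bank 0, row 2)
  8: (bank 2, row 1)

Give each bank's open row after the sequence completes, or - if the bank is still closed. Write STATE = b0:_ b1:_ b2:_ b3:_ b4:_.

STATE = b0:2 b1:13 b2:1 b3:11 b4:-

  [0] b1 r8: no row ⇒ E
  [1] b2 r9: no row ⇒ E
  [2] b0 r2: no row ⇒ E
  [3] b1 r13: had r8 ⇒ C
  [4] b3 r11: no row ⇒ E
  [5] b2 r9: had r9 ⇒ H
  [6] b1 r13: had r13 ⇒ H
  [7] b0 r2: had r2 ⇒ H
  [8] b2 r1: had r9 ⇒ C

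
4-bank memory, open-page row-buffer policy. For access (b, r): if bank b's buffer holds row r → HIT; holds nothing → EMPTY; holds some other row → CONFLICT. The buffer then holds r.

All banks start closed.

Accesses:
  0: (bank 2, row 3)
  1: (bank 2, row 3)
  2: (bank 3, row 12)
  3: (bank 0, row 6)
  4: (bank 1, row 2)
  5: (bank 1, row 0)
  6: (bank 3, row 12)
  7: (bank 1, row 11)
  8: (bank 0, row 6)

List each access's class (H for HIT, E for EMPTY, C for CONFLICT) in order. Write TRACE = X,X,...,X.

  [0] b2 r3: no row ⇒ E
  [1] b2 r3: had r3 ⇒ H
  [2] b3 r12: no row ⇒ E
  [3] b0 r6: no row ⇒ E
  [4] b1 r2: no row ⇒ E
  [5] b1 r0: had r2 ⇒ C
  [6] b3 r12: had r12 ⇒ H
  [7] b1 r11: had r0 ⇒ C
  [8] b0 r6: had r6 ⇒ H

TRACE = E,H,E,E,E,C,H,C,H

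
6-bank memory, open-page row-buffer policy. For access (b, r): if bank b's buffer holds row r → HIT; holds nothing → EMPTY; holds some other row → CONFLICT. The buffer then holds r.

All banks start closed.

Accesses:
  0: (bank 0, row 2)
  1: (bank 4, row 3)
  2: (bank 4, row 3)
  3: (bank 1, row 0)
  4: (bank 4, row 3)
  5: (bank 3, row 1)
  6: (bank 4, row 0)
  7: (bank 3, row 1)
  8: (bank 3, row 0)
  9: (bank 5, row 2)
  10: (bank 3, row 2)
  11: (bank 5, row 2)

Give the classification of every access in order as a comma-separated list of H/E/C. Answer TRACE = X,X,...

  [0] b0 r2: no row ⇒ E
  [1] b4 r3: no row ⇒ E
  [2] b4 r3: had r3 ⇒ H
  [3] b1 r0: no row ⇒ E
  [4] b4 r3: had r3 ⇒ H
  [5] b3 r1: no row ⇒ E
  [6] b4 r0: had r3 ⇒ C
  [7] b3 r1: had r1 ⇒ H
  [8] b3 r0: had r1 ⇒ C
  [9] b5 r2: no row ⇒ E
  [10] b3 r2: had r0 ⇒ C
  [11] b5 r2: had r2 ⇒ H

TRACE = E,E,H,E,H,E,C,H,C,E,C,H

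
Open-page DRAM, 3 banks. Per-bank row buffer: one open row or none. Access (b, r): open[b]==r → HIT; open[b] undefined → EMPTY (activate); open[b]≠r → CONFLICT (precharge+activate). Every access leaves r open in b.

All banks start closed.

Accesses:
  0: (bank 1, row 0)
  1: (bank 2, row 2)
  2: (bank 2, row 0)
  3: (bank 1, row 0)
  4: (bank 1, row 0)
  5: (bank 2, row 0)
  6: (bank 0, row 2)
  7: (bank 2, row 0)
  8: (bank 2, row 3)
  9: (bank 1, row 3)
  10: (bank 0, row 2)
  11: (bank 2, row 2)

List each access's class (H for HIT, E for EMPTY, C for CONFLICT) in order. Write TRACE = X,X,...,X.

#0 (1,0) E
#1 (2,2) E
#2 (2,0) C  (was 2)
#3 (1,0) H  (was 0)
#4 (1,0) H  (was 0)
#5 (2,0) H  (was 0)
#6 (0,2) E
#7 (2,0) H  (was 0)
#8 (2,3) C  (was 0)
#9 (1,3) C  (was 0)
#10 (0,2) H  (was 2)
#11 (2,2) C  (was 3)

TRACE = E,E,C,H,H,H,E,H,C,C,H,C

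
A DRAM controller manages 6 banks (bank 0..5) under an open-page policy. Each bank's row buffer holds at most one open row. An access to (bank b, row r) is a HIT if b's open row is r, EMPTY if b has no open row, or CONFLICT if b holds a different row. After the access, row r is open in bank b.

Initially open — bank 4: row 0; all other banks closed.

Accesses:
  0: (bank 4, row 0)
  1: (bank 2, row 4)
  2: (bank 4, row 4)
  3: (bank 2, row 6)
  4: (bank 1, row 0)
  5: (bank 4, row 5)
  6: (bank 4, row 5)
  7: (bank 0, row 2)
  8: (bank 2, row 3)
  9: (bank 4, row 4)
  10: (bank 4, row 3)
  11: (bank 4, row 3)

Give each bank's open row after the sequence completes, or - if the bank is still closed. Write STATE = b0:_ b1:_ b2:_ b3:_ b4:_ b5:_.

STATE = b0:2 b1:0 b2:3 b3:- b4:3 b5:-

  [0] b4 r0: had r0 ⇒ H
  [1] b2 r4: no row ⇒ E
  [2] b4 r4: had r0 ⇒ C
  [3] b2 r6: had r4 ⇒ C
  [4] b1 r0: no row ⇒ E
  [5] b4 r5: had r4 ⇒ C
  [6] b4 r5: had r5 ⇒ H
  [7] b0 r2: no row ⇒ E
  [8] b2 r3: had r6 ⇒ C
  [9] b4 r4: had r5 ⇒ C
  [10] b4 r3: had r4 ⇒ C
  [11] b4 r3: had r3 ⇒ H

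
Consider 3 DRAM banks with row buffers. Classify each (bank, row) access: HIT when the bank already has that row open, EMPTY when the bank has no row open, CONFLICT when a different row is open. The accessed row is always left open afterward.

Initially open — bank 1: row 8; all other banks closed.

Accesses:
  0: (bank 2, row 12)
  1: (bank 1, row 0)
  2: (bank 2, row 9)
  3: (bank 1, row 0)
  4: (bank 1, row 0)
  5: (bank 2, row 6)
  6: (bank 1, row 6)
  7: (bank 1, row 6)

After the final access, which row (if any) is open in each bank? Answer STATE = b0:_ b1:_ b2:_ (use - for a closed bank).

STATE = b0:- b1:6 b2:6

  [0] b2 r12: no row ⇒ E
  [1] b1 r0: had r8 ⇒ C
  [2] b2 r9: had r12 ⇒ C
  [3] b1 r0: had r0 ⇒ H
  [4] b1 r0: had r0 ⇒ H
  [5] b2 r6: had r9 ⇒ C
  [6] b1 r6: had r0 ⇒ C
  [7] b1 r6: had r6 ⇒ H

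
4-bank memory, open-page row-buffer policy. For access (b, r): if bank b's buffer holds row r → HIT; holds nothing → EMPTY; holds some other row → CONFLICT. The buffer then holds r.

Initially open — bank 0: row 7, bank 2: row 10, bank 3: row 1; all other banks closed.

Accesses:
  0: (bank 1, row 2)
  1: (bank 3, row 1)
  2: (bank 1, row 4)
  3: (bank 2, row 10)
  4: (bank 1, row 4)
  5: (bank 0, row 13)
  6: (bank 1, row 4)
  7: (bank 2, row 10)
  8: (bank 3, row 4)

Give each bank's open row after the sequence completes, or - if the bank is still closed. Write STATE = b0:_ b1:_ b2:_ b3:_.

#0 (1,2) E
#1 (3,1) H  (was 1)
#2 (1,4) C  (was 2)
#3 (2,10) H  (was 10)
#4 (1,4) H  (was 4)
#5 (0,13) C  (was 7)
#6 (1,4) H  (was 4)
#7 (2,10) H  (was 10)
#8 (3,4) C  (was 1)

STATE = b0:13 b1:4 b2:10 b3:4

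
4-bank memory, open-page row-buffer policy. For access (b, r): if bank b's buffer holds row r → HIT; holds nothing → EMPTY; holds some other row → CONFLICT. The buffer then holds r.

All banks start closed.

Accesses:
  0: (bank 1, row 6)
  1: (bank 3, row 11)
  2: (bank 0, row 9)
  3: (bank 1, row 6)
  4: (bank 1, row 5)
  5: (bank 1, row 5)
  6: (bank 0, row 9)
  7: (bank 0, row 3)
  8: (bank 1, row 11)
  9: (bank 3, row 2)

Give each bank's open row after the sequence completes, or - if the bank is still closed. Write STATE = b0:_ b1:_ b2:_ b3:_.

STATE = b0:3 b1:11 b2:- b3:2

step 0: bank1 None->6 [EMPTY]
step 1: bank3 None->11 [EMPTY]
step 2: bank0 None->9 [EMPTY]
step 3: bank1 6->6 [HIT]
step 4: bank1 6->5 [CONFLICT]
step 5: bank1 5->5 [HIT]
step 6: bank0 9->9 [HIT]
step 7: bank0 9->3 [CONFLICT]
step 8: bank1 5->11 [CONFLICT]
step 9: bank3 11->2 [CONFLICT]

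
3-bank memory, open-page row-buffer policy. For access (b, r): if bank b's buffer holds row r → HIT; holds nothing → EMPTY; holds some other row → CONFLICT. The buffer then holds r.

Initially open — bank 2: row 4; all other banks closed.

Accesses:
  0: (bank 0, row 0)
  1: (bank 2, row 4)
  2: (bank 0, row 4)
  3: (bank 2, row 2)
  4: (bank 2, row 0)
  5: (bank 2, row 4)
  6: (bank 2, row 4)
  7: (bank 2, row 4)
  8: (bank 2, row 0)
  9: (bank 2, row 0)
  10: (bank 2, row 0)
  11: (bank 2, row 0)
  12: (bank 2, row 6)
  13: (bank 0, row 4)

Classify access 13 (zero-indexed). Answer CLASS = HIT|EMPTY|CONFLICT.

CLASS = HIT

0: bank 0 row 0 — prev None → EMPTY
1: bank 2 row 4 — prev 4 → HIT
2: bank 0 row 4 — prev 0 → CONFLICT
3: bank 2 row 2 — prev 4 → CONFLICT
4: bank 2 row 0 — prev 2 → CONFLICT
5: bank 2 row 4 — prev 0 → CONFLICT
6: bank 2 row 4 — prev 4 → HIT
7: bank 2 row 4 — prev 4 → HIT
8: bank 2 row 0 — prev 4 → CONFLICT
9: bank 2 row 0 — prev 0 → HIT
10: bank 2 row 0 — prev 0 → HIT
11: bank 2 row 0 — prev 0 → HIT
12: bank 2 row 6 — prev 0 → CONFLICT
13: bank 0 row 4 — prev 4 → HIT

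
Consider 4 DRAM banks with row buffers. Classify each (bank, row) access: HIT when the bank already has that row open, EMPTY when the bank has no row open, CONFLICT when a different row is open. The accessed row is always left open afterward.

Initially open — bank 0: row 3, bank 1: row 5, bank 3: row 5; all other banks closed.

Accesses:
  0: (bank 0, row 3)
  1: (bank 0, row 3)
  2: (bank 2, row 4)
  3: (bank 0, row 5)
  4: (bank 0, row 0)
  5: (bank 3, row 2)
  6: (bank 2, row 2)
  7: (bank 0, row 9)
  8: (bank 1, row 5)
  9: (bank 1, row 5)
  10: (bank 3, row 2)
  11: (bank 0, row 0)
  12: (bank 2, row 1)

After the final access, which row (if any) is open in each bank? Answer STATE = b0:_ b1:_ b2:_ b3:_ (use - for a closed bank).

STATE = b0:0 b1:5 b2:1 b3:2

0: bank 0 row 3 — prev 3 → HIT
1: bank 0 row 3 — prev 3 → HIT
2: bank 2 row 4 — prev None → EMPTY
3: bank 0 row 5 — prev 3 → CONFLICT
4: bank 0 row 0 — prev 5 → CONFLICT
5: bank 3 row 2 — prev 5 → CONFLICT
6: bank 2 row 2 — prev 4 → CONFLICT
7: bank 0 row 9 — prev 0 → CONFLICT
8: bank 1 row 5 — prev 5 → HIT
9: bank 1 row 5 — prev 5 → HIT
10: bank 3 row 2 — prev 2 → HIT
11: bank 0 row 0 — prev 9 → CONFLICT
12: bank 2 row 1 — prev 2 → CONFLICT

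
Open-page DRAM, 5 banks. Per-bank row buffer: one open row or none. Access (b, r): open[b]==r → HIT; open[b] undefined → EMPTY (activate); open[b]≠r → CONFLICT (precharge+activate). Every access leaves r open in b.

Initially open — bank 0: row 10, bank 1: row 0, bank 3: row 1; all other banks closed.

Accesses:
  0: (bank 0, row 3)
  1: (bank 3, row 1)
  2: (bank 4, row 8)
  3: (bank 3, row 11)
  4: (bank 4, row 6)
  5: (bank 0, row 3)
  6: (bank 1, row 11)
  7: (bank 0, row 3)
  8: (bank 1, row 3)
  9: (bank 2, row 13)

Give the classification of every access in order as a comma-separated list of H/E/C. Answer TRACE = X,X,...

TRACE = C,H,E,C,C,H,C,H,C,E

0: bank 0 row 3 — prev 10 → CONFLICT
1: bank 3 row 1 — prev 1 → HIT
2: bank 4 row 8 — prev None → EMPTY
3: bank 3 row 11 — prev 1 → CONFLICT
4: bank 4 row 6 — prev 8 → CONFLICT
5: bank 0 row 3 — prev 3 → HIT
6: bank 1 row 11 — prev 0 → CONFLICT
7: bank 0 row 3 — prev 3 → HIT
8: bank 1 row 3 — prev 11 → CONFLICT
9: bank 2 row 13 — prev None → EMPTY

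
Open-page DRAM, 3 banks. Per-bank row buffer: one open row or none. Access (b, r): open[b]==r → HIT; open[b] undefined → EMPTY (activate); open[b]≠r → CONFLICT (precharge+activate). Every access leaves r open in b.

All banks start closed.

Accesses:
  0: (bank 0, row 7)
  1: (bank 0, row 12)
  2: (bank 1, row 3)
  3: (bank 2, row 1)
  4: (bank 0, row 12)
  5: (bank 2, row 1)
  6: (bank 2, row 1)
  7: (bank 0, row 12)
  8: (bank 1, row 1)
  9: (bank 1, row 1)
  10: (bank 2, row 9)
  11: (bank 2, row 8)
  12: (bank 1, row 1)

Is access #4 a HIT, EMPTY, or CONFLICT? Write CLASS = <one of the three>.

  [0] b0 r7: no row ⇒ E
  [1] b0 r12: had r7 ⇒ C
  [2] b1 r3: no row ⇒ E
  [3] b2 r1: no row ⇒ E
  [4] b0 r12: had r12 ⇒ H
  [5] b2 r1: had r1 ⇒ H
  [6] b2 r1: had r1 ⇒ H
  [7] b0 r12: had r12 ⇒ H
  [8] b1 r1: had r3 ⇒ C
  [9] b1 r1: had r1 ⇒ H
  [10] b2 r9: had r1 ⇒ C
  [11] b2 r8: had r9 ⇒ C
  [12] b1 r1: had r1 ⇒ H

CLASS = HIT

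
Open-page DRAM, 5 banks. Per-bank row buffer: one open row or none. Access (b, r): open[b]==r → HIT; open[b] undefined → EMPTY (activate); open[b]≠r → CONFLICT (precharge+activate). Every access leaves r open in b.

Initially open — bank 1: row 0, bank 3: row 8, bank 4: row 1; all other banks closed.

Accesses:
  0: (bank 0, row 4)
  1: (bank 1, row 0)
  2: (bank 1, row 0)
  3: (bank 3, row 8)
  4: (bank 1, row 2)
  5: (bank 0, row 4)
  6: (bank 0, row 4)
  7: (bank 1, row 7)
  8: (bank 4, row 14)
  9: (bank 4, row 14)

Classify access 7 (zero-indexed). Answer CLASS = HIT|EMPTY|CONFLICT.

#0 (0,4) E
#1 (1,0) H  (was 0)
#2 (1,0) H  (was 0)
#3 (3,8) H  (was 8)
#4 (1,2) C  (was 0)
#5 (0,4) H  (was 4)
#6 (0,4) H  (was 4)
#7 (1,7) C  (was 2)
#8 (4,14) C  (was 1)
#9 (4,14) H  (was 14)

CLASS = CONFLICT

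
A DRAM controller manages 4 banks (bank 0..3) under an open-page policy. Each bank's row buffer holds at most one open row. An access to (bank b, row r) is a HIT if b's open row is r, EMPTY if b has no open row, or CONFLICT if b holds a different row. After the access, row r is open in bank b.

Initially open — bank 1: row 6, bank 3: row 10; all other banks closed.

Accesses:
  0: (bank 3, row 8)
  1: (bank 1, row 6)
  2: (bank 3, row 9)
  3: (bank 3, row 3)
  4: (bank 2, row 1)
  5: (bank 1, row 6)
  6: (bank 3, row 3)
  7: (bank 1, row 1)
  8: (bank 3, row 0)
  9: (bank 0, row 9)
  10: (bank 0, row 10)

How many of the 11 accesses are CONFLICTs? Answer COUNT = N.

0: bank 3 row 8 — prev 10 → CONFLICT
1: bank 1 row 6 — prev 6 → HIT
2: bank 3 row 9 — prev 8 → CONFLICT
3: bank 3 row 3 — prev 9 → CONFLICT
4: bank 2 row 1 — prev None → EMPTY
5: bank 1 row 6 — prev 6 → HIT
6: bank 3 row 3 — prev 3 → HIT
7: bank 1 row 1 — prev 6 → CONFLICT
8: bank 3 row 0 — prev 3 → CONFLICT
9: bank 0 row 9 — prev None → EMPTY
10: bank 0 row 10 — prev 9 → CONFLICT

COUNT = 6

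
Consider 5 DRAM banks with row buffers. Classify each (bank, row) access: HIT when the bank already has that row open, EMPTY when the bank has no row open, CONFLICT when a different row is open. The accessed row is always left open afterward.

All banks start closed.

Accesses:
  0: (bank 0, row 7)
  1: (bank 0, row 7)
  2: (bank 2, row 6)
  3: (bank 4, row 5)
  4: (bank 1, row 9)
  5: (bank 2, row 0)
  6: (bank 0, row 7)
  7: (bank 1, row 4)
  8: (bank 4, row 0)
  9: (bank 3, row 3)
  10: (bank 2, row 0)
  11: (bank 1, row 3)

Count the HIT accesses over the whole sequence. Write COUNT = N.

#0 (0,7) E
#1 (0,7) H  (was 7)
#2 (2,6) E
#3 (4,5) E
#4 (1,9) E
#5 (2,0) C  (was 6)
#6 (0,7) H  (was 7)
#7 (1,4) C  (was 9)
#8 (4,0) C  (was 5)
#9 (3,3) E
#10 (2,0) H  (was 0)
#11 (1,3) C  (was 4)

COUNT = 3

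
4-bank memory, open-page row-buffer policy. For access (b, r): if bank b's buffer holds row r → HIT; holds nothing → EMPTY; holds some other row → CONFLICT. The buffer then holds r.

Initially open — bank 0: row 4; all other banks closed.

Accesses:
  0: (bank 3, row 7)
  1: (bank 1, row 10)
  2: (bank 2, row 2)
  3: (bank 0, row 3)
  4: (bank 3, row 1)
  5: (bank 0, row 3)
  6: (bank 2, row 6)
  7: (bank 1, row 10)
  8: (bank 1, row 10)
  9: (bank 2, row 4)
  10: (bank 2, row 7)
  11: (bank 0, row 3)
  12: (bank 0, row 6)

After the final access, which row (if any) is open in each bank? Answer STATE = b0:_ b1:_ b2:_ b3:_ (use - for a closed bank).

0: bank 3 row 7 — prev None → EMPTY
1: bank 1 row 10 — prev None → EMPTY
2: bank 2 row 2 — prev None → EMPTY
3: bank 0 row 3 — prev 4 → CONFLICT
4: bank 3 row 1 — prev 7 → CONFLICT
5: bank 0 row 3 — prev 3 → HIT
6: bank 2 row 6 — prev 2 → CONFLICT
7: bank 1 row 10 — prev 10 → HIT
8: bank 1 row 10 — prev 10 → HIT
9: bank 2 row 4 — prev 6 → CONFLICT
10: bank 2 row 7 — prev 4 → CONFLICT
11: bank 0 row 3 — prev 3 → HIT
12: bank 0 row 6 — prev 3 → CONFLICT

STATE = b0:6 b1:10 b2:7 b3:1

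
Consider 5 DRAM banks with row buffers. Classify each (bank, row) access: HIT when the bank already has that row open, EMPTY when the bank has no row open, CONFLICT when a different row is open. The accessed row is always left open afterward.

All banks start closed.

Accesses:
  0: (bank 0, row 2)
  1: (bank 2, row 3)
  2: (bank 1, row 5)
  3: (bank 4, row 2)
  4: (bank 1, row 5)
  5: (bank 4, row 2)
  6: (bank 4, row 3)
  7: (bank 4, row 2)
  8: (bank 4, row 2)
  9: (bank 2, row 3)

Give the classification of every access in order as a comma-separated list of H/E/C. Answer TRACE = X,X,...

step 0: bank0 None->2 [EMPTY]
step 1: bank2 None->3 [EMPTY]
step 2: bank1 None->5 [EMPTY]
step 3: bank4 None->2 [EMPTY]
step 4: bank1 5->5 [HIT]
step 5: bank4 2->2 [HIT]
step 6: bank4 2->3 [CONFLICT]
step 7: bank4 3->2 [CONFLICT]
step 8: bank4 2->2 [HIT]
step 9: bank2 3->3 [HIT]

TRACE = E,E,E,E,H,H,C,C,H,H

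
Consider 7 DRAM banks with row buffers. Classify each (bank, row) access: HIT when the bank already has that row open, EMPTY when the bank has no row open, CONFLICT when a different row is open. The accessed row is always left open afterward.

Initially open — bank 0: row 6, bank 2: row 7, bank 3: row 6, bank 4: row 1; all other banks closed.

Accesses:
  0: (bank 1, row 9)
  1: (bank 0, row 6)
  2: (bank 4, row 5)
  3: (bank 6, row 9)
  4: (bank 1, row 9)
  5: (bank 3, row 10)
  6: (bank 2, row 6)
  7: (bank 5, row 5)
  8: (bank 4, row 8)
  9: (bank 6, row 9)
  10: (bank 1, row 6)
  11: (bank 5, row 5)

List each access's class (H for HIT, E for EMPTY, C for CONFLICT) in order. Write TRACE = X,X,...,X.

TRACE = E,H,C,E,H,C,C,E,C,H,C,H

#0 (1,9) E
#1 (0,6) H  (was 6)
#2 (4,5) C  (was 1)
#3 (6,9) E
#4 (1,9) H  (was 9)
#5 (3,10) C  (was 6)
#6 (2,6) C  (was 7)
#7 (5,5) E
#8 (4,8) C  (was 5)
#9 (6,9) H  (was 9)
#10 (1,6) C  (was 9)
#11 (5,5) H  (was 5)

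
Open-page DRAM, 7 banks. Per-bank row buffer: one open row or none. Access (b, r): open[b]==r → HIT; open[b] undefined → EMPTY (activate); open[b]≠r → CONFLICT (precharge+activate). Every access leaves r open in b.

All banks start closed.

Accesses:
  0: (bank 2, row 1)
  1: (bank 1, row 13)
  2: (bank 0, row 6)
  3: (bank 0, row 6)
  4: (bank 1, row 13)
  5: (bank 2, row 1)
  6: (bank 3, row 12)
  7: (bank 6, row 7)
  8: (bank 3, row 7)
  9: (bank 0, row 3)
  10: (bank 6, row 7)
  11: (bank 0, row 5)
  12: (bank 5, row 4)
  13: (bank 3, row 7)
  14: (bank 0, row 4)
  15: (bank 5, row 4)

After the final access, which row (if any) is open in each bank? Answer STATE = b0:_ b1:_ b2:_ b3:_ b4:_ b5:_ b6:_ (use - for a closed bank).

step 0: bank2 None->1 [EMPTY]
step 1: bank1 None->13 [EMPTY]
step 2: bank0 None->6 [EMPTY]
step 3: bank0 6->6 [HIT]
step 4: bank1 13->13 [HIT]
step 5: bank2 1->1 [HIT]
step 6: bank3 None->12 [EMPTY]
step 7: bank6 None->7 [EMPTY]
step 8: bank3 12->7 [CONFLICT]
step 9: bank0 6->3 [CONFLICT]
step 10: bank6 7->7 [HIT]
step 11: bank0 3->5 [CONFLICT]
step 12: bank5 None->4 [EMPTY]
step 13: bank3 7->7 [HIT]
step 14: bank0 5->4 [CONFLICT]
step 15: bank5 4->4 [HIT]

STATE = b0:4 b1:13 b2:1 b3:7 b4:- b5:4 b6:7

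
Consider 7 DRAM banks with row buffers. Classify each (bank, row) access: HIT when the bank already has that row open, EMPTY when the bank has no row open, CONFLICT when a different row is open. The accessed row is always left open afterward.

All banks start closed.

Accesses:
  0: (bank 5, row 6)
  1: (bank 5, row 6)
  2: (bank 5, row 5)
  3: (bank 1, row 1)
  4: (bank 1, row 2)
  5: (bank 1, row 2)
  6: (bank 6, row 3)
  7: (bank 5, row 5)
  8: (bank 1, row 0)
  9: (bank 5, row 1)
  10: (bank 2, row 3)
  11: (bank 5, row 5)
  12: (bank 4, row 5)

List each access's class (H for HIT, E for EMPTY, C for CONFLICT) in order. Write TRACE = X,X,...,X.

0: bank 5 row 6 — prev None → EMPTY
1: bank 5 row 6 — prev 6 → HIT
2: bank 5 row 5 — prev 6 → CONFLICT
3: bank 1 row 1 — prev None → EMPTY
4: bank 1 row 2 — prev 1 → CONFLICT
5: bank 1 row 2 — prev 2 → HIT
6: bank 6 row 3 — prev None → EMPTY
7: bank 5 row 5 — prev 5 → HIT
8: bank 1 row 0 — prev 2 → CONFLICT
9: bank 5 row 1 — prev 5 → CONFLICT
10: bank 2 row 3 — prev None → EMPTY
11: bank 5 row 5 — prev 1 → CONFLICT
12: bank 4 row 5 — prev None → EMPTY

TRACE = E,H,C,E,C,H,E,H,C,C,E,C,E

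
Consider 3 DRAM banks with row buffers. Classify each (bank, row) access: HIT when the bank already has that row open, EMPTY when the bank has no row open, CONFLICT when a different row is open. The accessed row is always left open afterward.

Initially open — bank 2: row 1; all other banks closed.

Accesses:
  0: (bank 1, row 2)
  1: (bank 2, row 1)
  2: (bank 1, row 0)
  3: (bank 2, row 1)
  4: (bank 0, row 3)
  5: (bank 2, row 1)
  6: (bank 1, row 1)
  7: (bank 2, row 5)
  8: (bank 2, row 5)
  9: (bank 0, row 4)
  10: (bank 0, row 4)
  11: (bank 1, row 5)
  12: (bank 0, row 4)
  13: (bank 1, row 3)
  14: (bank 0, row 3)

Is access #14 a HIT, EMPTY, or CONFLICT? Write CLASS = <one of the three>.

CLASS = CONFLICT

step 0: bank1 None->2 [EMPTY]
step 1: bank2 1->1 [HIT]
step 2: bank1 2->0 [CONFLICT]
step 3: bank2 1->1 [HIT]
step 4: bank0 None->3 [EMPTY]
step 5: bank2 1->1 [HIT]
step 6: bank1 0->1 [CONFLICT]
step 7: bank2 1->5 [CONFLICT]
step 8: bank2 5->5 [HIT]
step 9: bank0 3->4 [CONFLICT]
step 10: bank0 4->4 [HIT]
step 11: bank1 1->5 [CONFLICT]
step 12: bank0 4->4 [HIT]
step 13: bank1 5->3 [CONFLICT]
step 14: bank0 4->3 [CONFLICT]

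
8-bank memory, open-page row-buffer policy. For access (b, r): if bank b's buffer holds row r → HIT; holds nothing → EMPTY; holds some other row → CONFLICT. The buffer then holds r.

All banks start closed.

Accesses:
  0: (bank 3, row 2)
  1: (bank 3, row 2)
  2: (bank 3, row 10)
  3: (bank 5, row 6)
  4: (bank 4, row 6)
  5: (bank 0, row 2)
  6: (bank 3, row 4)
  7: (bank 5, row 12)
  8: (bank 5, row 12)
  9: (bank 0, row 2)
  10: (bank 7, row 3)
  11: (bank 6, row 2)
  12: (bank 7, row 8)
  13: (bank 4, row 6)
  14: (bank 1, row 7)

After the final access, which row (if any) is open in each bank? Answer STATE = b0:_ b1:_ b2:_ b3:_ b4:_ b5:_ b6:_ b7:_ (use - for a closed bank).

STATE = b0:2 b1:7 b2:- b3:4 b4:6 b5:12 b6:2 b7:8

0: bank 3 row 2 — prev None → EMPTY
1: bank 3 row 2 — prev 2 → HIT
2: bank 3 row 10 — prev 2 → CONFLICT
3: bank 5 row 6 — prev None → EMPTY
4: bank 4 row 6 — prev None → EMPTY
5: bank 0 row 2 — prev None → EMPTY
6: bank 3 row 4 — prev 10 → CONFLICT
7: bank 5 row 12 — prev 6 → CONFLICT
8: bank 5 row 12 — prev 12 → HIT
9: bank 0 row 2 — prev 2 → HIT
10: bank 7 row 3 — prev None → EMPTY
11: bank 6 row 2 — prev None → EMPTY
12: bank 7 row 8 — prev 3 → CONFLICT
13: bank 4 row 6 — prev 6 → HIT
14: bank 1 row 7 — prev None → EMPTY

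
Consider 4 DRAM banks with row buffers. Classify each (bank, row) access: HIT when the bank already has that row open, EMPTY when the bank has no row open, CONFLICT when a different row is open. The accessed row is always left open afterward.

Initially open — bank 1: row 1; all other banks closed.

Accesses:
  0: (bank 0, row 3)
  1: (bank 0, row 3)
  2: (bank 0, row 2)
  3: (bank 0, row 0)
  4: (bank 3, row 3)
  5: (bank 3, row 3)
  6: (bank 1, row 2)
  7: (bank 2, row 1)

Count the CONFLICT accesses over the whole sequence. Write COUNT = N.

step 0: bank0 None->3 [EMPTY]
step 1: bank0 3->3 [HIT]
step 2: bank0 3->2 [CONFLICT]
step 3: bank0 2->0 [CONFLICT]
step 4: bank3 None->3 [EMPTY]
step 5: bank3 3->3 [HIT]
step 6: bank1 1->2 [CONFLICT]
step 7: bank2 None->1 [EMPTY]

COUNT = 3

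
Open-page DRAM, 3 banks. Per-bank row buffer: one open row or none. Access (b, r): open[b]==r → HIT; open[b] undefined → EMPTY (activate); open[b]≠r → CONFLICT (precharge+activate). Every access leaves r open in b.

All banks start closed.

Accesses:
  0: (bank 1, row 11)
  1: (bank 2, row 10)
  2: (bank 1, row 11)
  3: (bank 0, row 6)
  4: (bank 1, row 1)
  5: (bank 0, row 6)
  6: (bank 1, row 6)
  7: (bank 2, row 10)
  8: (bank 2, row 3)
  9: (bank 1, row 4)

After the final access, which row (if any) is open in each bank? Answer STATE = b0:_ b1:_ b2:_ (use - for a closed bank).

STATE = b0:6 b1:4 b2:3

  [0] b1 r11: no row ⇒ E
  [1] b2 r10: no row ⇒ E
  [2] b1 r11: had r11 ⇒ H
  [3] b0 r6: no row ⇒ E
  [4] b1 r1: had r11 ⇒ C
  [5] b0 r6: had r6 ⇒ H
  [6] b1 r6: had r1 ⇒ C
  [7] b2 r10: had r10 ⇒ H
  [8] b2 r3: had r10 ⇒ C
  [9] b1 r4: had r6 ⇒ C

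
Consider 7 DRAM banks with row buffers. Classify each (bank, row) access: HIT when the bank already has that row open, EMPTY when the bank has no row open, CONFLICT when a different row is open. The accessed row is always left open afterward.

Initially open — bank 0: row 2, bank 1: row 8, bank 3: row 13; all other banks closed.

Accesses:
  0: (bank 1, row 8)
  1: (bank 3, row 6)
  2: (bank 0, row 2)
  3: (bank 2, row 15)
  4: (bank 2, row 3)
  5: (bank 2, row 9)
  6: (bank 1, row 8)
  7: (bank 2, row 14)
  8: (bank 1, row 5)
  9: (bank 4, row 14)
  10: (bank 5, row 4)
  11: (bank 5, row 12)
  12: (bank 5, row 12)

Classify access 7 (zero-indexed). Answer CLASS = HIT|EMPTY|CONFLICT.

CLASS = CONFLICT

#0 (1,8) H  (was 8)
#1 (3,6) C  (was 13)
#2 (0,2) H  (was 2)
#3 (2,15) E
#4 (2,3) C  (was 15)
#5 (2,9) C  (was 3)
#6 (1,8) H  (was 8)
#7 (2,14) C  (was 9)
#8 (1,5) C  (was 8)
#9 (4,14) E
#10 (5,4) E
#11 (5,12) C  (was 4)
#12 (5,12) H  (was 12)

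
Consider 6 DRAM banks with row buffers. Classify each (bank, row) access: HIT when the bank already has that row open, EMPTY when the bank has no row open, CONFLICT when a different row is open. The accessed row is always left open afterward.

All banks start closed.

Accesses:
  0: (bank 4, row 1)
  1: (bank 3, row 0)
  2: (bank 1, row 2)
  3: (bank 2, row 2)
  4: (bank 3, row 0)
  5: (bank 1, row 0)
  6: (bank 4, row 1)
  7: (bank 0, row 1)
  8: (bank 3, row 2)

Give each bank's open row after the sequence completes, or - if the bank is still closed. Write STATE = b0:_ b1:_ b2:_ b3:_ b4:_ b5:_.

0: bank 4 row 1 — prev None → EMPTY
1: bank 3 row 0 — prev None → EMPTY
2: bank 1 row 2 — prev None → EMPTY
3: bank 2 row 2 — prev None → EMPTY
4: bank 3 row 0 — prev 0 → HIT
5: bank 1 row 0 — prev 2 → CONFLICT
6: bank 4 row 1 — prev 1 → HIT
7: bank 0 row 1 — prev None → EMPTY
8: bank 3 row 2 — prev 0 → CONFLICT

STATE = b0:1 b1:0 b2:2 b3:2 b4:1 b5:-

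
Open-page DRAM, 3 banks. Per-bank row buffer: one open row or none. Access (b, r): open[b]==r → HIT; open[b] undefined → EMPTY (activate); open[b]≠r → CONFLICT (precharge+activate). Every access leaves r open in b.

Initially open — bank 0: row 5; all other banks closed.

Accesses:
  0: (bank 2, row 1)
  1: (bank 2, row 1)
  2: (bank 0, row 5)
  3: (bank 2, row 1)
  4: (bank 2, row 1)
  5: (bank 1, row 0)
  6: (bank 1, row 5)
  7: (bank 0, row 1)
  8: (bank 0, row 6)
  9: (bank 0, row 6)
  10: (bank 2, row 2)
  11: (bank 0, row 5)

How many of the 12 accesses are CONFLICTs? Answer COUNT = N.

  [0] b2 r1: no row ⇒ E
  [1] b2 r1: had r1 ⇒ H
  [2] b0 r5: had r5 ⇒ H
  [3] b2 r1: had r1 ⇒ H
  [4] b2 r1: had r1 ⇒ H
  [5] b1 r0: no row ⇒ E
  [6] b1 r5: had r0 ⇒ C
  [7] b0 r1: had r5 ⇒ C
  [8] b0 r6: had r1 ⇒ C
  [9] b0 r6: had r6 ⇒ H
  [10] b2 r2: had r1 ⇒ C
  [11] b0 r5: had r6 ⇒ C

COUNT = 5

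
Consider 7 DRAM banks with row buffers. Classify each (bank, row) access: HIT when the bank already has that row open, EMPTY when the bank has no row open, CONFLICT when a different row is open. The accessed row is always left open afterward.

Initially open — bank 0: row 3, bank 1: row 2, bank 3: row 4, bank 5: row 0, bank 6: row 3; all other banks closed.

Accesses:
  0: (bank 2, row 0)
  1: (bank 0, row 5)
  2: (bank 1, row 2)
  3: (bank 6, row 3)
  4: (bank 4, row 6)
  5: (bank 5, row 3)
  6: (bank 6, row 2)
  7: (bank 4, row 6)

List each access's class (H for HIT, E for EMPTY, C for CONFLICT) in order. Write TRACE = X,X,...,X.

TRACE = E,C,H,H,E,C,C,H

  [0] b2 r0: no row ⇒ E
  [1] b0 r5: had r3 ⇒ C
  [2] b1 r2: had r2 ⇒ H
  [3] b6 r3: had r3 ⇒ H
  [4] b4 r6: no row ⇒ E
  [5] b5 r3: had r0 ⇒ C
  [6] b6 r2: had r3 ⇒ C
  [7] b4 r6: had r6 ⇒ H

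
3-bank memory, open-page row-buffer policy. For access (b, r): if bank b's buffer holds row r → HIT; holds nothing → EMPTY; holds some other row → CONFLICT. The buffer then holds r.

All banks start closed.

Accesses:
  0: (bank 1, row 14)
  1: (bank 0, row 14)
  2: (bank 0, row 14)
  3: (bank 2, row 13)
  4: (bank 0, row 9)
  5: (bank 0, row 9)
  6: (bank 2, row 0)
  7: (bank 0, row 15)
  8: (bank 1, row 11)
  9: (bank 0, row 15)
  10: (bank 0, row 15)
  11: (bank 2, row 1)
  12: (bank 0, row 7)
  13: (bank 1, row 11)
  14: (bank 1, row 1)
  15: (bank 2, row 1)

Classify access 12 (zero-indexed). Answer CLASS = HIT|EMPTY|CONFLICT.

CLASS = CONFLICT

#0 (1,14) E
#1 (0,14) E
#2 (0,14) H  (was 14)
#3 (2,13) E
#4 (0,9) C  (was 14)
#5 (0,9) H  (was 9)
#6 (2,0) C  (was 13)
#7 (0,15) C  (was 9)
#8 (1,11) C  (was 14)
#9 (0,15) H  (was 15)
#10 (0,15) H  (was 15)
#11 (2,1) C  (was 0)
#12 (0,7) C  (was 15)
#13 (1,11) H  (was 11)
#14 (1,1) C  (was 11)
#15 (2,1) H  (was 1)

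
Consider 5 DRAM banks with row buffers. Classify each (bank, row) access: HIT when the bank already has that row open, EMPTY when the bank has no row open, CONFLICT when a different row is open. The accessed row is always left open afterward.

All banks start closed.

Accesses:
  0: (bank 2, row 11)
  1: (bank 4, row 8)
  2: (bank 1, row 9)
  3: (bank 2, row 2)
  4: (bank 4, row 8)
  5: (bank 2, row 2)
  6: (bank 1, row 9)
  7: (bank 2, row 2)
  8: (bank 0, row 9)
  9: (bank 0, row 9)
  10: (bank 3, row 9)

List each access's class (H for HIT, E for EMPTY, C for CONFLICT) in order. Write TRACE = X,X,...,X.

TRACE = E,E,E,C,H,H,H,H,E,H,E

step 0: bank2 None->11 [EMPTY]
step 1: bank4 None->8 [EMPTY]
step 2: bank1 None->9 [EMPTY]
step 3: bank2 11->2 [CONFLICT]
step 4: bank4 8->8 [HIT]
step 5: bank2 2->2 [HIT]
step 6: bank1 9->9 [HIT]
step 7: bank2 2->2 [HIT]
step 8: bank0 None->9 [EMPTY]
step 9: bank0 9->9 [HIT]
step 10: bank3 None->9 [EMPTY]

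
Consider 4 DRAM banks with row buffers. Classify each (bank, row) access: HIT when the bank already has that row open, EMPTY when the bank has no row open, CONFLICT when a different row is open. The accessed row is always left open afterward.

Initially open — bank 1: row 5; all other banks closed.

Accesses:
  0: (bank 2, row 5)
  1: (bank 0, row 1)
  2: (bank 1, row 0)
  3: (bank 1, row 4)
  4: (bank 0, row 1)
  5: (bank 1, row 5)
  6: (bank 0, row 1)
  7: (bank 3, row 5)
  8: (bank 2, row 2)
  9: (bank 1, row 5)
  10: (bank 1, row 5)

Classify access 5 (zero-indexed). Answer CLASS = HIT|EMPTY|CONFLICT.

CLASS = CONFLICT

#0 (2,5) E
#1 (0,1) E
#2 (1,0) C  (was 5)
#3 (1,4) C  (was 0)
#4 (0,1) H  (was 1)
#5 (1,5) C  (was 4)
#6 (0,1) H  (was 1)
#7 (3,5) E
#8 (2,2) C  (was 5)
#9 (1,5) H  (was 5)
#10 (1,5) H  (was 5)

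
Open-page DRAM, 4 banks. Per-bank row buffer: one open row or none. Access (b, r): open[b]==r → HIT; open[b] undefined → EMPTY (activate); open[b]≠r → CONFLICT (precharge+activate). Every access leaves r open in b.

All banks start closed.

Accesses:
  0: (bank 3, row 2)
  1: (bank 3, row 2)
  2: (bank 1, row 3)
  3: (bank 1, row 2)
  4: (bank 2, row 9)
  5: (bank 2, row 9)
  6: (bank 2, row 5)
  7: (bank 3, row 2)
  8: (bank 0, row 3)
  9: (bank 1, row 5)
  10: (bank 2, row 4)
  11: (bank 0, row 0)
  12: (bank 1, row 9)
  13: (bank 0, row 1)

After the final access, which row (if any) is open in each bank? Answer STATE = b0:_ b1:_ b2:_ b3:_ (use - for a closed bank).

  [0] b3 r2: no row ⇒ E
  [1] b3 r2: had r2 ⇒ H
  [2] b1 r3: no row ⇒ E
  [3] b1 r2: had r3 ⇒ C
  [4] b2 r9: no row ⇒ E
  [5] b2 r9: had r9 ⇒ H
  [6] b2 r5: had r9 ⇒ C
  [7] b3 r2: had r2 ⇒ H
  [8] b0 r3: no row ⇒ E
  [9] b1 r5: had r2 ⇒ C
  [10] b2 r4: had r5 ⇒ C
  [11] b0 r0: had r3 ⇒ C
  [12] b1 r9: had r5 ⇒ C
  [13] b0 r1: had r0 ⇒ C

STATE = b0:1 b1:9 b2:4 b3:2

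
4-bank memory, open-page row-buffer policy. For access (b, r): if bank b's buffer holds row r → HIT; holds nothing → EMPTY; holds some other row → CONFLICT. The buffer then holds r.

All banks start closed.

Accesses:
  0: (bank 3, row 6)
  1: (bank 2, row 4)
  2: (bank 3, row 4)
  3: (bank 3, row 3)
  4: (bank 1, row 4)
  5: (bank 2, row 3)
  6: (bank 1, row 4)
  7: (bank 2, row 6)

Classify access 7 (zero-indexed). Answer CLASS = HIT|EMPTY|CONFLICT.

CLASS = CONFLICT

  [0] b3 r6: no row ⇒ E
  [1] b2 r4: no row ⇒ E
  [2] b3 r4: had r6 ⇒ C
  [3] b3 r3: had r4 ⇒ C
  [4] b1 r4: no row ⇒ E
  [5] b2 r3: had r4 ⇒ C
  [6] b1 r4: had r4 ⇒ H
  [7] b2 r6: had r3 ⇒ C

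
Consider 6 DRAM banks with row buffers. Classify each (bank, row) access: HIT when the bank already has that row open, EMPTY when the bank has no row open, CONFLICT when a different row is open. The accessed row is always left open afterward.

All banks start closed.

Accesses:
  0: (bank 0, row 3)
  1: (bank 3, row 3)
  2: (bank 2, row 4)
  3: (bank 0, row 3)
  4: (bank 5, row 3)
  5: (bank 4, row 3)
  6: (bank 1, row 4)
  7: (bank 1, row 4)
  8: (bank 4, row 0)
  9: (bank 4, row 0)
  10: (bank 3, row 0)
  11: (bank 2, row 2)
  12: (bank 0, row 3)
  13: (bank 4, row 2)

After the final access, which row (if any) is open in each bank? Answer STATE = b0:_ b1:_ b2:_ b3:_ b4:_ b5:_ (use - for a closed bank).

0: bank 0 row 3 — prev None → EMPTY
1: bank 3 row 3 — prev None → EMPTY
2: bank 2 row 4 — prev None → EMPTY
3: bank 0 row 3 — prev 3 → HIT
4: bank 5 row 3 — prev None → EMPTY
5: bank 4 row 3 — prev None → EMPTY
6: bank 1 row 4 — prev None → EMPTY
7: bank 1 row 4 — prev 4 → HIT
8: bank 4 row 0 — prev 3 → CONFLICT
9: bank 4 row 0 — prev 0 → HIT
10: bank 3 row 0 — prev 3 → CONFLICT
11: bank 2 row 2 — prev 4 → CONFLICT
12: bank 0 row 3 — prev 3 → HIT
13: bank 4 row 2 — prev 0 → CONFLICT

STATE = b0:3 b1:4 b2:2 b3:0 b4:2 b5:3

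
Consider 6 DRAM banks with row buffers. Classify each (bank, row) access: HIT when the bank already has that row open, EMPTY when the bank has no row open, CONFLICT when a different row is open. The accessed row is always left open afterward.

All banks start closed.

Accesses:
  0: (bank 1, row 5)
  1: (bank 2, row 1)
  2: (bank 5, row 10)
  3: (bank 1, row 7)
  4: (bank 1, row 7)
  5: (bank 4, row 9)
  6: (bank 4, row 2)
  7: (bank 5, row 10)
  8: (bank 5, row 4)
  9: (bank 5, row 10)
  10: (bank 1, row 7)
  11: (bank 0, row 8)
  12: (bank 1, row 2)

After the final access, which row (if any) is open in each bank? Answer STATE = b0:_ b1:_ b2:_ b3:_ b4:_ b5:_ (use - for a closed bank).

STATE = b0:8 b1:2 b2:1 b3:- b4:2 b5:10

0: bank 1 row 5 — prev None → EMPTY
1: bank 2 row 1 — prev None → EMPTY
2: bank 5 row 10 — prev None → EMPTY
3: bank 1 row 7 — prev 5 → CONFLICT
4: bank 1 row 7 — prev 7 → HIT
5: bank 4 row 9 — prev None → EMPTY
6: bank 4 row 2 — prev 9 → CONFLICT
7: bank 5 row 10 — prev 10 → HIT
8: bank 5 row 4 — prev 10 → CONFLICT
9: bank 5 row 10 — prev 4 → CONFLICT
10: bank 1 row 7 — prev 7 → HIT
11: bank 0 row 8 — prev None → EMPTY
12: bank 1 row 2 — prev 7 → CONFLICT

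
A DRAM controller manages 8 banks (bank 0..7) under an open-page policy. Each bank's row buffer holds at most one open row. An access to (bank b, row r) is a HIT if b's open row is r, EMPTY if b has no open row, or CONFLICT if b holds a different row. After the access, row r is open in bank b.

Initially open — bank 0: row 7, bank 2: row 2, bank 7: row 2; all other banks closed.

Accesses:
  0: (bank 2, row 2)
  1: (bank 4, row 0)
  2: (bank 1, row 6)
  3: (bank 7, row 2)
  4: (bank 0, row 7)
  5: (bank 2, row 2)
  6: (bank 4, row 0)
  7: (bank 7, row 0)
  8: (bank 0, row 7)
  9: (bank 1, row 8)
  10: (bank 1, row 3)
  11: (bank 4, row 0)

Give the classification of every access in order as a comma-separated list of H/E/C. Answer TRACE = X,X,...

0: bank 2 row 2 — prev 2 → HIT
1: bank 4 row 0 — prev None → EMPTY
2: bank 1 row 6 — prev None → EMPTY
3: bank 7 row 2 — prev 2 → HIT
4: bank 0 row 7 — prev 7 → HIT
5: bank 2 row 2 — prev 2 → HIT
6: bank 4 row 0 — prev 0 → HIT
7: bank 7 row 0 — prev 2 → CONFLICT
8: bank 0 row 7 — prev 7 → HIT
9: bank 1 row 8 — prev 6 → CONFLICT
10: bank 1 row 3 — prev 8 → CONFLICT
11: bank 4 row 0 — prev 0 → HIT

TRACE = H,E,E,H,H,H,H,C,H,C,C,H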